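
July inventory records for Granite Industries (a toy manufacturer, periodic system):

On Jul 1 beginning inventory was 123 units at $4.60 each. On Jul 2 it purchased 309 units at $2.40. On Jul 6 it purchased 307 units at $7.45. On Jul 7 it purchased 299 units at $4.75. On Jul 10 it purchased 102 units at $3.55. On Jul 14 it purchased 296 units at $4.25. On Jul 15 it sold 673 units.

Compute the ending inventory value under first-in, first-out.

Jul 15, 673 sold [FIFO — oldest first]: 123 @ $4.60 + 309 @ $2.40 + 241 @ $7.45 = $3,102.85
Ending inventory: 66 @ $7.45 + 299 @ $4.75 + 102 @ $3.55 + 296 @ $4.25 = $3,532.05

Ending inventory = $3,532.05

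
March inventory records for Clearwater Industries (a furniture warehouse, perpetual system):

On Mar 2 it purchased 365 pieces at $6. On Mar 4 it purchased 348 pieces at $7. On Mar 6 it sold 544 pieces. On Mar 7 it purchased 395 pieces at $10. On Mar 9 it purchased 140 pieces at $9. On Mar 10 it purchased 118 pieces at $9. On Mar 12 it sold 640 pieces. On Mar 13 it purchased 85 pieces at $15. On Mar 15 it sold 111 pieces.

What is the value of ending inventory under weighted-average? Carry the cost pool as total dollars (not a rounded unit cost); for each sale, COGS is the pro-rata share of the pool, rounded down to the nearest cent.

After Mar 2: 365 on hand, pool $2,190.00 (≈ $6.0000 each)
After Mar 4: 713 on hand, pool $4,626.00 (≈ $6.4881 each)
Mar 6, sell 544: 544/713 × $4,626.00 → $3,529.51
After Mar 7: 564 on hand, pool $5,046.49 (≈ $8.9477 each)
After Mar 9: 704 on hand, pool $6,306.49 (≈ $8.9581 each)
After Mar 10: 822 on hand, pool $7,368.49 (≈ $8.9641 each)
Mar 12, sell 640: 640/822 × $7,368.49 → $5,737.02
After Mar 13: 267 on hand, pool $2,906.47 (≈ $10.8857 each)
Mar 15, sell 111: 111/267 × $2,906.47 → $1,208.30
Total COGS = $3,529.51 + $5,737.02 + $1,208.30 = $10,474.83
Ending inventory (cost pool remaining) = $1,698.17

Ending inventory = $1,698.17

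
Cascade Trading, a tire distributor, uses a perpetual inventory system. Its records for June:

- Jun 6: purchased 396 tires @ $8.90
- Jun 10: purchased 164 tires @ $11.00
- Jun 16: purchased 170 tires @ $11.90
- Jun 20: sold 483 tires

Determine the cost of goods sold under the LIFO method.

COGS = $5,153.10

Jun 20, 483 sold [LIFO — newest first]: 170 @ $11.90 + 164 @ $11.00 + 149 @ $8.90 = $5,153.10
Ending inventory: 247 @ $8.90 = $2,198.30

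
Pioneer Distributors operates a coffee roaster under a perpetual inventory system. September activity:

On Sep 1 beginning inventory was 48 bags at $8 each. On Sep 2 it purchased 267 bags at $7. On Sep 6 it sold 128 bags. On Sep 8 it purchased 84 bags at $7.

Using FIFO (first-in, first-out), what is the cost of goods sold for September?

Sep 6, 128 sold [FIFO — oldest first]: 48 @ $8 + 80 @ $7 = $944
Ending inventory: 187 @ $7 + 84 @ $7 = $1,897

COGS = $944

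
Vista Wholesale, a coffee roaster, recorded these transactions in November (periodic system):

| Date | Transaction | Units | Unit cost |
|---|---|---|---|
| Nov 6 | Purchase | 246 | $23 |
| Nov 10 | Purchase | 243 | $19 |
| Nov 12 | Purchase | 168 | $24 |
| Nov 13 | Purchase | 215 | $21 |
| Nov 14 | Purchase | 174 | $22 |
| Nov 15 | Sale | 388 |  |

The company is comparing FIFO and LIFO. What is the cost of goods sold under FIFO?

FIFO COGS: 246 @ $23 + 142 @ $19 = $8,356
LIFO COGS: 174 @ $22 + 214 @ $21 = $8,322

COGS = $8,356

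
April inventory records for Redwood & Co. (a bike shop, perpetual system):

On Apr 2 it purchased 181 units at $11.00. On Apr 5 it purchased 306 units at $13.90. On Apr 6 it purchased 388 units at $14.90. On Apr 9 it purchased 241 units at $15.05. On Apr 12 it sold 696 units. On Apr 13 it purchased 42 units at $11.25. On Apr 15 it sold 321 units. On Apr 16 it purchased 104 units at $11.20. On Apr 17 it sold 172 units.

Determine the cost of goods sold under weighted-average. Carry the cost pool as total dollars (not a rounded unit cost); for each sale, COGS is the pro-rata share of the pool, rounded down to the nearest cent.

COGS = $16,364.23

After Apr 2: 181 on hand, pool $1,991.00 (≈ $11.0000 each)
After Apr 5: 487 on hand, pool $6,244.40 (≈ $12.8222 each)
After Apr 6: 875 on hand, pool $12,025.60 (≈ $13.7435 each)
After Apr 9: 1116 on hand, pool $15,652.65 (≈ $14.0257 each)
Apr 12, sell 696: 696/1116 × $15,652.65 → $9,761.86
After Apr 13: 462 on hand, pool $6,363.29 (≈ $13.7734 each)
Apr 15, sell 321: 321/462 × $6,363.29 → $4,421.24
After Apr 16: 245 on hand, pool $3,106.85 (≈ $12.6810 each)
Apr 17, sell 172: 172/245 × $3,106.85 → $2,181.13
Total COGS = $9,761.86 + $4,421.24 + $2,181.13 = $16,364.23
Ending inventory (cost pool remaining) = $925.72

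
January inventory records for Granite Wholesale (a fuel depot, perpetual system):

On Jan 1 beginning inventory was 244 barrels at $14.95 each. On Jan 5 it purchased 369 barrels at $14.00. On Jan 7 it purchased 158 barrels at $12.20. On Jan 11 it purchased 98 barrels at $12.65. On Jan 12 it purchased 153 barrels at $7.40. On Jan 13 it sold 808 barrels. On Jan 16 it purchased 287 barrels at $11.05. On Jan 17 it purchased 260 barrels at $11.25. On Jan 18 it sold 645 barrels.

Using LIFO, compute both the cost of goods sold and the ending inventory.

COGS = $17,475.45; ending inventory = $1,734.20

Jan 13, 808 sold [LIFO — newest first]: 153 @ $7.40 + 98 @ $12.65 + 158 @ $12.20 + 369 @ $14.00 + 30 @ $14.95 = $9,914.00
Jan 18, 645 sold [LIFO — newest first]: 260 @ $11.25 + 287 @ $11.05 + 98 @ $14.95 = $7,561.45
Total COGS = $9,914.00 + $7,561.45 = $17,475.45
Ending inventory: 116 @ $14.95 = $1,734.20
Check: goods available $19,209.65 = COGS $17,475.45 + ending $1,734.20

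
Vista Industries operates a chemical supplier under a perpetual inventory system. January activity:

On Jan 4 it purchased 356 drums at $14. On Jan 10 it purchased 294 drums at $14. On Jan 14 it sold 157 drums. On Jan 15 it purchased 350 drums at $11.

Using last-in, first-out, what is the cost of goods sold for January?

Jan 14, 157 sold [LIFO — newest first]: 157 @ $14 = $2,198
Ending inventory: 356 @ $14 + 137 @ $14 + 350 @ $11 = $10,752
Check: goods available $12,950 = COGS $2,198 + ending $10,752

COGS = $2,198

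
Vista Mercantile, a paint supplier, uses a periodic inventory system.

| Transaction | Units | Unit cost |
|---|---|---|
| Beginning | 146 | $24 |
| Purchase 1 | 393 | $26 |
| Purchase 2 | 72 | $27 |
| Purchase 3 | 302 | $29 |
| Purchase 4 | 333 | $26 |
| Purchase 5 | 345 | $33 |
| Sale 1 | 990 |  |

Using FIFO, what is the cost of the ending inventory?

Ending inventory = $18,041

Sale 1 (990) [FIFO — oldest first]: 146 @ $24 + 393 @ $26 + 72 @ $27 + 302 @ $29 + 77 @ $26 = $26,426
Ending inventory: 256 @ $26 + 345 @ $33 = $18,041
Check: goods available $44,467 = COGS $26,426 + ending $18,041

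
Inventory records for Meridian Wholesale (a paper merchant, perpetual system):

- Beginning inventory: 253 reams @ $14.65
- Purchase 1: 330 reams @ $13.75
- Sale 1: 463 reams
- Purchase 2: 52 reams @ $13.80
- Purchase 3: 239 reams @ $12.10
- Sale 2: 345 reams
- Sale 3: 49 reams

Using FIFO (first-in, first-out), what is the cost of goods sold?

Sale 1 (463) [FIFO — oldest first]: 253 @ $14.65 + 210 @ $13.75 = $6,593.95
Sale 2 (345) [FIFO — oldest first]: 120 @ $13.75 + 52 @ $13.80 + 173 @ $12.10 = $4,460.90
Sale 3 (49) [FIFO — oldest first]: 49 @ $12.10 = $592.90
Total COGS = $6,593.95 + $4,460.90 + $592.90 = $11,647.75
Ending inventory: 17 @ $12.10 = $205.70

COGS = $11,647.75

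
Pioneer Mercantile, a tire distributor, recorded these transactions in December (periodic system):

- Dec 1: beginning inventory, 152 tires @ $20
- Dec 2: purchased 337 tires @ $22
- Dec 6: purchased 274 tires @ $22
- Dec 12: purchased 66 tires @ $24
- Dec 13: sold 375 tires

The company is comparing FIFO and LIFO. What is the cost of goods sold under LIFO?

FIFO COGS: 152 @ $20 + 223 @ $22 = $7,946
LIFO COGS: 66 @ $24 + 274 @ $22 + 35 @ $22 = $8,382

COGS = $8,382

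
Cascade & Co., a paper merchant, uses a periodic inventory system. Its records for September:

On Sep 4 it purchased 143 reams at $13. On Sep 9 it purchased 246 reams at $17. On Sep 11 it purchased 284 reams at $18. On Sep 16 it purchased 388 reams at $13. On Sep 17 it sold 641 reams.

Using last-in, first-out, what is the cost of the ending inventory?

Ending inventory = $6,599

Sep 17, 641 sold [LIFO — newest first]: 388 @ $13 + 253 @ $18 = $9,598
Ending inventory: 143 @ $13 + 246 @ $17 + 31 @ $18 = $6,599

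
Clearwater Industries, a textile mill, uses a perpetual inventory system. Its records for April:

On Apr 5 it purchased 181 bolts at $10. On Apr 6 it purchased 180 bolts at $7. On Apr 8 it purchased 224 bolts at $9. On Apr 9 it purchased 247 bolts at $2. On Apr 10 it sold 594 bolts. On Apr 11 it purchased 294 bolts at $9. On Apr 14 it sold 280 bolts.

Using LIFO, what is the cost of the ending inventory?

Ending inventory = $2,335

Apr 10, 594 sold [LIFO — newest first]: 247 @ $2 + 224 @ $9 + 123 @ $7 = $3,371
Apr 14, 280 sold [LIFO — newest first]: 280 @ $9 = $2,520
Total COGS = $3,371 + $2,520 = $5,891
Ending inventory: 181 @ $10 + 57 @ $7 + 14 @ $9 = $2,335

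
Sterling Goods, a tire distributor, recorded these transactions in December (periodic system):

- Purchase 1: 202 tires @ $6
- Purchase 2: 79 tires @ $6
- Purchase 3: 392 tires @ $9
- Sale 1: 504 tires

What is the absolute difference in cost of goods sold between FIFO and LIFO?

FIFO COGS: 202 @ $6 + 79 @ $6 + 223 @ $9 = $3,693
LIFO COGS: 392 @ $9 + 79 @ $6 + 33 @ $6 = $4,200
Difference = |$3,693 − $4,200| = $507

$507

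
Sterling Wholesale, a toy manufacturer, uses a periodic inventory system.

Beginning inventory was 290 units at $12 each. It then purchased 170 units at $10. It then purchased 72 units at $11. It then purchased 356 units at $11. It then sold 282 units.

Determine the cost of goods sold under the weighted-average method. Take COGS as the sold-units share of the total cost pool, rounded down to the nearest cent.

Sale 1, sell 282: 282/888 × $9,888.00 → $3,140.10
Ending inventory (cost pool remaining) = $6,747.90

COGS = $3,140.10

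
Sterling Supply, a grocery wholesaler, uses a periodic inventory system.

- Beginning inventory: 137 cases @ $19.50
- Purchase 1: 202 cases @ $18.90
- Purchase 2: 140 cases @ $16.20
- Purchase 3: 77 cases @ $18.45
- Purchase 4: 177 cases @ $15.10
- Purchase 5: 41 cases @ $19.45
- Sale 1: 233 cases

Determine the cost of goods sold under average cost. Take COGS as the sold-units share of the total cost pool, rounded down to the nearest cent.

Sale 1, sell 233: 233/774 × $13,648.10 → $4,108.53
Ending inventory (cost pool remaining) = $9,539.57

COGS = $4,108.53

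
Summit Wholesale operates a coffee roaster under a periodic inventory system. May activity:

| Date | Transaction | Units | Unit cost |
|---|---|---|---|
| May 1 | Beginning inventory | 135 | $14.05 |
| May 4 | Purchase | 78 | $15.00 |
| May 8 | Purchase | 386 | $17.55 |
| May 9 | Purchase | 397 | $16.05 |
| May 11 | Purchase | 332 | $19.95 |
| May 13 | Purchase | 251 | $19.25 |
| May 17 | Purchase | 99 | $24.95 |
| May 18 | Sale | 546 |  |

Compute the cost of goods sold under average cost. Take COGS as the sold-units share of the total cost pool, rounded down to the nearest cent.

COGS = $9,806.55

May 18, sell 546: 546/1678 × $30,138.10 → $9,806.55
Ending inventory (cost pool remaining) = $20,331.55
Check: goods available $30,138.10 = COGS $9,806.55 + ending $20,331.55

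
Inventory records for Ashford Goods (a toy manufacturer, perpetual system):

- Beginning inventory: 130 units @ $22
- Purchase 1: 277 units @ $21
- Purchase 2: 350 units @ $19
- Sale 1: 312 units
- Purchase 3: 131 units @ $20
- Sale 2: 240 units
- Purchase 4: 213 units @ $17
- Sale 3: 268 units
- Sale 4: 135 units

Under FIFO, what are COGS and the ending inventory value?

Sale 1 (312) [FIFO — oldest first]: 130 @ $22 + 182 @ $21 = $6,682
Sale 2 (240) [FIFO — oldest first]: 95 @ $21 + 145 @ $19 = $4,750
Sale 3 (268) [FIFO — oldest first]: 205 @ $19 + 63 @ $20 = $5,155
Sale 4 (135) [FIFO — oldest first]: 68 @ $20 + 67 @ $17 = $2,499
Total COGS = $6,682 + $4,750 + $5,155 + $2,499 = $19,086
Ending inventory: 146 @ $17 = $2,482
Check: goods available $21,568 = COGS $19,086 + ending $2,482

COGS = $19,086; ending inventory = $2,482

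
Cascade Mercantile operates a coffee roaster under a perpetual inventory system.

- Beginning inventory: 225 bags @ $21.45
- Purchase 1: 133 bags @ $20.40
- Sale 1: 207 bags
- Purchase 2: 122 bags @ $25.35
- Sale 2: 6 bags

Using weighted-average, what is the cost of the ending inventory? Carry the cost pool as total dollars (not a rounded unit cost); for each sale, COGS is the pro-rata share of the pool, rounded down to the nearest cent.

Ending inventory = $6,134.89

After Beginning: 225 on hand, pool $4,826.25 (≈ $21.4500 each)
After Purchase 1: 358 on hand, pool $7,539.45 (≈ $21.0599 each)
Sale 1, sell 207: 207/358 × $7,539.45 → $4,359.40
After Purchase 2: 273 on hand, pool $6,272.75 (≈ $22.9771 each)
Sale 2, sell 6: 6/273 × $6,272.75 → $137.86
Total COGS = $4,359.40 + $137.86 = $4,497.26
Ending inventory (cost pool remaining) = $6,134.89
Check: goods available $10,632.15 = COGS $4,497.26 + ending $6,134.89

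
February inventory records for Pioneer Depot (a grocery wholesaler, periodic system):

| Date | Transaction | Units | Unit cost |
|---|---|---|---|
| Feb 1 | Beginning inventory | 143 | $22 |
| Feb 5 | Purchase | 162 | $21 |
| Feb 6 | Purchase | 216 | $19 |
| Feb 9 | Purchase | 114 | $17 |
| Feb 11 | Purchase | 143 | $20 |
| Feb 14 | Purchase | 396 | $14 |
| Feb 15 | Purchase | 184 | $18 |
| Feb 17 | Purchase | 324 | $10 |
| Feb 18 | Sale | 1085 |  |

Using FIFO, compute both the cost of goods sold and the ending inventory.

COGS = $19,748; ending inventory = $7,798

Feb 18, 1085 sold [FIFO — oldest first]: 143 @ $22 + 162 @ $21 + 216 @ $19 + 114 @ $17 + 143 @ $20 + 307 @ $14 = $19,748
Ending inventory: 89 @ $14 + 184 @ $18 + 324 @ $10 = $7,798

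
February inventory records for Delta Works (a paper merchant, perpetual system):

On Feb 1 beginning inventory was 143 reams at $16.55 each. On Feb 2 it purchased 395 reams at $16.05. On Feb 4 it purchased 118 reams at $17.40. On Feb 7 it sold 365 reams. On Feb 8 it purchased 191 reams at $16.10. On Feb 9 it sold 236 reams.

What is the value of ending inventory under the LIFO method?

Ending inventory = $4,019.80

Feb 7, 365 sold [LIFO — newest first]: 118 @ $17.40 + 247 @ $16.05 = $6,017.55
Feb 9, 236 sold [LIFO — newest first]: 191 @ $16.10 + 45 @ $16.05 = $3,797.35
Total COGS = $6,017.55 + $3,797.35 = $9,814.90
Ending inventory: 143 @ $16.55 + 103 @ $16.05 = $4,019.80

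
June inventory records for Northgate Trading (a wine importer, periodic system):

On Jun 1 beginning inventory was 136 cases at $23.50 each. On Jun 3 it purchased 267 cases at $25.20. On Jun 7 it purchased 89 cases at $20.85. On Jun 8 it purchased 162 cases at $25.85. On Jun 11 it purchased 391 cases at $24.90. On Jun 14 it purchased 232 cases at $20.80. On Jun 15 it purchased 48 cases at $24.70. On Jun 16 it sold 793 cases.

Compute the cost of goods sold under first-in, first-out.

COGS = $19,428.85

Jun 16, 793 sold [FIFO — oldest first]: 136 @ $23.50 + 267 @ $25.20 + 89 @ $20.85 + 162 @ $25.85 + 139 @ $24.90 = $19,428.85
Ending inventory: 252 @ $24.90 + 232 @ $20.80 + 48 @ $24.70 = $12,286.00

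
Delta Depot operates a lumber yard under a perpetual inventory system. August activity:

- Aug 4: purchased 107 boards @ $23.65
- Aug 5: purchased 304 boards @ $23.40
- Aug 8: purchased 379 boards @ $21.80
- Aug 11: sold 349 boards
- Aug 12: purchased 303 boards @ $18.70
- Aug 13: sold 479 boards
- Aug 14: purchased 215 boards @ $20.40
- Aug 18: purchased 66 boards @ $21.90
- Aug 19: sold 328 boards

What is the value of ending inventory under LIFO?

Ending inventory = $5,127.95

Aug 11, 349 sold [LIFO — newest first]: 349 @ $21.80 = $7,608.20
Aug 13, 479 sold [LIFO — newest first]: 303 @ $18.70 + 30 @ $21.80 + 146 @ $23.40 = $9,736.50
Aug 19, 328 sold [LIFO — newest first]: 66 @ $21.90 + 215 @ $20.40 + 47 @ $23.40 = $6,931.20
Total COGS = $7,608.20 + $9,736.50 + $6,931.20 = $24,275.90
Ending inventory: 107 @ $23.65 + 111 @ $23.40 = $5,127.95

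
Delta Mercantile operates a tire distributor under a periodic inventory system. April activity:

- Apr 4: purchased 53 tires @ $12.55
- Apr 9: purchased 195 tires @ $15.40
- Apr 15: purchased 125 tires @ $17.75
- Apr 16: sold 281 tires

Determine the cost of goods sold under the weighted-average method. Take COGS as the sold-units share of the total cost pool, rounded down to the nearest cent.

COGS = $4,434.90

Apr 16, sell 281: 281/373 × $5,886.90 → $4,434.90
Ending inventory (cost pool remaining) = $1,452.00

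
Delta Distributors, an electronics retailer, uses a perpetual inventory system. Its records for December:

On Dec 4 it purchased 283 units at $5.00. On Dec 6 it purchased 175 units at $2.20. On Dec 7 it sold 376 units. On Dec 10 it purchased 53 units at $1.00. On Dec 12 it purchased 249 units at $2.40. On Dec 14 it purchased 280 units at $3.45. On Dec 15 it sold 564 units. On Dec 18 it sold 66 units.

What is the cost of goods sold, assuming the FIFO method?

COGS = $3,299.30

Dec 7, 376 sold [FIFO — oldest first]: 283 @ $5.00 + 93 @ $2.20 = $1,619.60
Dec 15, 564 sold [FIFO — oldest first]: 82 @ $2.20 + 53 @ $1.00 + 249 @ $2.40 + 180 @ $3.45 = $1,452.00
Dec 18, 66 sold [FIFO — oldest first]: 66 @ $3.45 = $227.70
Total COGS = $1,619.60 + $1,452.00 + $227.70 = $3,299.30
Ending inventory: 34 @ $3.45 = $117.30
Check: goods available $3,416.60 = COGS $3,299.30 + ending $117.30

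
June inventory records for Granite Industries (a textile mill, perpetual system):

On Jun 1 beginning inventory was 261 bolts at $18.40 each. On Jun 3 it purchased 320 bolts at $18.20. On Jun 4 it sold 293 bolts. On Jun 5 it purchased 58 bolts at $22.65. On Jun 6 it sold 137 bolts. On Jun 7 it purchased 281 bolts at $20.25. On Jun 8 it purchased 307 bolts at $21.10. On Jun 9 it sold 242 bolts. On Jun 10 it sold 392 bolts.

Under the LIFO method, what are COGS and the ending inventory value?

Jun 4, 293 sold [LIFO — newest first]: 293 @ $18.20 = $5,332.60
Jun 6, 137 sold [LIFO — newest first]: 58 @ $22.65 + 27 @ $18.20 + 52 @ $18.40 = $2,761.90
Jun 9, 242 sold [LIFO — newest first]: 242 @ $21.10 = $5,106.20
Jun 10, 392 sold [LIFO — newest first]: 65 @ $21.10 + 281 @ $20.25 + 46 @ $18.40 = $7,908.15
Total COGS = $5,332.60 + $2,761.90 + $5,106.20 + $7,908.15 = $21,108.85
Ending inventory: 163 @ $18.40 = $2,999.20
Check: goods available $24,108.05 = COGS $21,108.85 + ending $2,999.20

COGS = $21,108.85; ending inventory = $2,999.20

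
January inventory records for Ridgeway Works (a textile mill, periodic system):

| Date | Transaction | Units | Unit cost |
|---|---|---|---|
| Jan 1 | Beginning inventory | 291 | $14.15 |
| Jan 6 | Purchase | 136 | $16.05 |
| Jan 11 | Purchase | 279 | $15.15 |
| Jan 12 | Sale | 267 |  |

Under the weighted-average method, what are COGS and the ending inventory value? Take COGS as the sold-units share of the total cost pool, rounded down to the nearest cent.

Jan 12, sell 267: 267/706 × $10,527.30 → $3,981.28
Ending inventory (cost pool remaining) = $6,546.02

COGS = $3,981.28; ending inventory = $6,546.02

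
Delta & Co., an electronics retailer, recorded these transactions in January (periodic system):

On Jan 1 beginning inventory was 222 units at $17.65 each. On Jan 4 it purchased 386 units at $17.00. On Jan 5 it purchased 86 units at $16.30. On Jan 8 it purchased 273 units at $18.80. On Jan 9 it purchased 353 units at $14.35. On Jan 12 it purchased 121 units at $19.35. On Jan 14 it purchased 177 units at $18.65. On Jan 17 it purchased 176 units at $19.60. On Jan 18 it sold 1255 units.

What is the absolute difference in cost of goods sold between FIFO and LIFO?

$717.45

FIFO COGS: 222 @ $17.65 + 386 @ $17.00 + 86 @ $16.30 + 273 @ $18.80 + 288 @ $14.35 = $21,147.30
LIFO COGS: 176 @ $19.60 + 177 @ $18.65 + 121 @ $19.35 + 353 @ $14.35 + 273 @ $18.80 + 86 @ $16.30 + 69 @ $17.00 = $21,864.75
Difference = |$21,147.30 − $21,864.75| = $717.45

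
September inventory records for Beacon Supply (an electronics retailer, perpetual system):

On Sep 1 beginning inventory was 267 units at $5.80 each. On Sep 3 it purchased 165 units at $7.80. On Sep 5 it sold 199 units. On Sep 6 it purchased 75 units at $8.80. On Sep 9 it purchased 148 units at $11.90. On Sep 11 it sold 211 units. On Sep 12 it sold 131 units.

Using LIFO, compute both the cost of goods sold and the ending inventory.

COGS = $4,595.60; ending inventory = $661.20

Sep 5, 199 sold [LIFO — newest first]: 165 @ $7.80 + 34 @ $5.80 = $1,484.20
Sep 11, 211 sold [LIFO — newest first]: 148 @ $11.90 + 63 @ $8.80 = $2,315.60
Sep 12, 131 sold [LIFO — newest first]: 12 @ $8.80 + 119 @ $5.80 = $795.80
Total COGS = $1,484.20 + $2,315.60 + $795.80 = $4,595.60
Ending inventory: 114 @ $5.80 = $661.20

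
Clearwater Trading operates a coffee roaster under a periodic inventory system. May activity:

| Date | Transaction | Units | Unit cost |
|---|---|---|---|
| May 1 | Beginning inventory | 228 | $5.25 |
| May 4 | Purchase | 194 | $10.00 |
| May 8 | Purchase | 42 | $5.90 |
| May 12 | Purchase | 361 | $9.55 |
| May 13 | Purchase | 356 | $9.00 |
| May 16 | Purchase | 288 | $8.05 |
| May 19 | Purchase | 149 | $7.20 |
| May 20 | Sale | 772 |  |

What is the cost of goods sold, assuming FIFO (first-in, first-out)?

May 20, 772 sold [FIFO — oldest first]: 228 @ $5.25 + 194 @ $10.00 + 42 @ $5.90 + 308 @ $9.55 = $6,326.20
Ending inventory: 53 @ $9.55 + 356 @ $9.00 + 288 @ $8.05 + 149 @ $7.20 = $7,101.35

COGS = $6,326.20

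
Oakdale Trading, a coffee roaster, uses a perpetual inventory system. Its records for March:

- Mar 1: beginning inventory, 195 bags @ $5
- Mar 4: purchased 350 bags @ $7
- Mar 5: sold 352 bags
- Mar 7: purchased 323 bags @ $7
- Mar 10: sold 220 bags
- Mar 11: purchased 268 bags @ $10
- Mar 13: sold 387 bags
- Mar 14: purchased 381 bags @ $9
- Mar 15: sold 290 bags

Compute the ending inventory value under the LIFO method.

Ending inventory = $1,704

Mar 5, 352 sold [LIFO — newest first]: 350 @ $7 + 2 @ $5 = $2,460
Mar 10, 220 sold [LIFO — newest first]: 220 @ $7 = $1,540
Mar 13, 387 sold [LIFO — newest first]: 268 @ $10 + 103 @ $7 + 16 @ $5 = $3,481
Mar 15, 290 sold [LIFO — newest first]: 290 @ $9 = $2,610
Total COGS = $2,460 + $1,540 + $3,481 + $2,610 = $10,091
Ending inventory: 177 @ $5 + 91 @ $9 = $1,704
Check: goods available $11,795 = COGS $10,091 + ending $1,704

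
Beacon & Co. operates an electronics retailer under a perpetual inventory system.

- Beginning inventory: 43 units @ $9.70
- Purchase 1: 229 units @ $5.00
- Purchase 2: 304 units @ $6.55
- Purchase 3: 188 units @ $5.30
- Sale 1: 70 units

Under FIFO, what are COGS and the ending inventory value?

COGS = $552.10; ending inventory = $3,997.60

Sale 1 (70) [FIFO — oldest first]: 43 @ $9.70 + 27 @ $5.00 = $552.10
Ending inventory: 202 @ $5.00 + 304 @ $6.55 + 188 @ $5.30 = $3,997.60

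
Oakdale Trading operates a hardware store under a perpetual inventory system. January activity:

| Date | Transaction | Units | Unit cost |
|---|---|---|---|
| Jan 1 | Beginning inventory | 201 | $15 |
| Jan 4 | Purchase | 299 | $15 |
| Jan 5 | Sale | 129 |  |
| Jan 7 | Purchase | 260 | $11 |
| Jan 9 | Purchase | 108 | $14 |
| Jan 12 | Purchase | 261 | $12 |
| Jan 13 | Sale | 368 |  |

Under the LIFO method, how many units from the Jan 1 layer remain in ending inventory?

201

Jan 5, 129 sold [LIFO — newest first]: 129 @ $15 = $1,935
Jan 13, 368 sold [LIFO — newest first]: 261 @ $12 + 107 @ $14 = $4,630
Total COGS = $1,935 + $4,630 = $6,565
Ending inventory: 201 @ $15 + 170 @ $15 + 260 @ $11 + 1 @ $14 = $8,439
Check: goods available $15,004 = COGS $6,565 + ending $8,439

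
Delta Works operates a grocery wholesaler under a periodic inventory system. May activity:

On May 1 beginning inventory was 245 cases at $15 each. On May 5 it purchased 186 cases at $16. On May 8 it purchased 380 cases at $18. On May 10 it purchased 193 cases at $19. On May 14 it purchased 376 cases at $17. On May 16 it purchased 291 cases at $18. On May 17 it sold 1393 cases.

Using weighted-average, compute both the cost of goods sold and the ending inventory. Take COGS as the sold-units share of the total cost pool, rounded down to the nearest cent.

COGS = $23,998.61; ending inventory = $4,789.39

May 17, sell 1393: 1393/1671 × $28,788.00 → $23,998.61
Ending inventory (cost pool remaining) = $4,789.39
Check: goods available $28,788.00 = COGS $23,998.61 + ending $4,789.39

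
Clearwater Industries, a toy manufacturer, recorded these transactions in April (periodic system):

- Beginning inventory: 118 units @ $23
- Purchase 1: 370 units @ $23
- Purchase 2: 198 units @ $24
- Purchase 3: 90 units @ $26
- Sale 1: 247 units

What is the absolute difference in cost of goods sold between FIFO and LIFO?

$427

FIFO COGS: 118 @ $23 + 129 @ $23 = $5,681
LIFO COGS: 90 @ $26 + 157 @ $24 = $6,108
Difference = |$5,681 − $6,108| = $427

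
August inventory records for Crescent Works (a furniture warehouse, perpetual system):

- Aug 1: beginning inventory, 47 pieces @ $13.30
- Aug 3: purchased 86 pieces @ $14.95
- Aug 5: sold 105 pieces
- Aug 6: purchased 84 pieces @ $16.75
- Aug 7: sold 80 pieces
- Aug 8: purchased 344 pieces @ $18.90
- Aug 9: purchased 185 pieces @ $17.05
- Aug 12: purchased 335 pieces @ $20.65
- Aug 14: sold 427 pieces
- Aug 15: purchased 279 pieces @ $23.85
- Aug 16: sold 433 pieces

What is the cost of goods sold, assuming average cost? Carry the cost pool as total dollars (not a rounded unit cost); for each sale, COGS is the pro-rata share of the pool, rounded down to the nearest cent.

After Aug 1: 47 on hand, pool $625.10 (≈ $13.3000 each)
After Aug 3: 133 on hand, pool $1,910.80 (≈ $14.3669 each)
Aug 5, sell 105: 105/133 × $1,910.80 → $1,508.52
After Aug 6: 112 on hand, pool $1,809.28 (≈ $16.1543 each)
Aug 7, sell 80: 80/112 × $1,809.28 → $1,292.34
After Aug 8: 376 on hand, pool $7,018.54 (≈ $18.6663 each)
After Aug 9: 561 on hand, pool $10,172.79 (≈ $18.1333 each)
After Aug 12: 896 on hand, pool $17,090.54 (≈ $19.0743 each)
Aug 14, sell 427: 427/896 × $17,090.54 → $8,144.71
After Aug 15: 748 on hand, pool $15,599.98 (≈ $20.8556 each)
Aug 16, sell 433: 433/748 × $15,599.98 → $9,030.46
Total COGS = $1,508.52 + $1,292.34 + $8,144.71 + $9,030.46 = $19,976.03
Ending inventory (cost pool remaining) = $6,569.52
Check: goods available $26,545.55 = COGS $19,976.03 + ending $6,569.52

COGS = $19,976.03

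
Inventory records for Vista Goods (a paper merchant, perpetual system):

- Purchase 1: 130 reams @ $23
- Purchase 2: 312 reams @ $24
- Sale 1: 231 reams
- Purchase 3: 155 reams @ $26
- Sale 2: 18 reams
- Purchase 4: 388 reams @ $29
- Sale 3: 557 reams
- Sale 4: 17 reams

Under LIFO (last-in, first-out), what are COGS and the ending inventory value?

COGS = $22,002; ending inventory = $3,758

Sale 1 (231) [LIFO — newest first]: 231 @ $24 = $5,544
Sale 2 (18) [LIFO — newest first]: 18 @ $26 = $468
Sale 3 (557) [LIFO — newest first]: 388 @ $29 + 137 @ $26 + 32 @ $24 = $15,582
Sale 4 (17) [LIFO — newest first]: 17 @ $24 = $408
Total COGS = $5,544 + $468 + $15,582 + $408 = $22,002
Ending inventory: 130 @ $23 + 32 @ $24 = $3,758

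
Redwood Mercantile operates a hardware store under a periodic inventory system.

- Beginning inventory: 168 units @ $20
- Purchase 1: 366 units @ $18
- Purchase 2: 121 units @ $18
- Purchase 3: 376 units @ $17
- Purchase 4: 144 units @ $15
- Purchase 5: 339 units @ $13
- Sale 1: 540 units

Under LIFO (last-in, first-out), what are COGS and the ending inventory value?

Sale 1 (540) [LIFO — newest first]: 339 @ $13 + 144 @ $15 + 57 @ $17 = $7,536
Ending inventory: 168 @ $20 + 366 @ $18 + 121 @ $18 + 319 @ $17 = $17,549
Check: goods available $25,085 = COGS $7,536 + ending $17,549

COGS = $7,536; ending inventory = $17,549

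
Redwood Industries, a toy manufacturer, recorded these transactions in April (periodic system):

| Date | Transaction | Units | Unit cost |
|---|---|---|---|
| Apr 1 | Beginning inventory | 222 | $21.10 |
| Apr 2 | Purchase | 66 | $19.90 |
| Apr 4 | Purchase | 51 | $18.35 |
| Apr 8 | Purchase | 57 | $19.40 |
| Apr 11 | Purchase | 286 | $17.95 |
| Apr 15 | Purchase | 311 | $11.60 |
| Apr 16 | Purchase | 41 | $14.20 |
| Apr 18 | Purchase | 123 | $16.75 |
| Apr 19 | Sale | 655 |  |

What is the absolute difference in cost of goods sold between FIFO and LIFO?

FIFO COGS: 222 @ $21.10 + 66 @ $19.90 + 51 @ $18.35 + 57 @ $19.40 + 259 @ $17.95 = $12,688.30
LIFO COGS: 123 @ $16.75 + 41 @ $14.20 + 311 @ $11.60 + 180 @ $17.95 = $9,481.05
Difference = |$12,688.30 − $9,481.05| = $3,207.25

$3,207.25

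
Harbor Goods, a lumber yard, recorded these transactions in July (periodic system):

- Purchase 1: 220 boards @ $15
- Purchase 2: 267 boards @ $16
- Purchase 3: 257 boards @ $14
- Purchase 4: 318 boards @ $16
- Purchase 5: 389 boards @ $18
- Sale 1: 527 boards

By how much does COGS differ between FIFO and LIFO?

$1,078

FIFO COGS: 220 @ $15 + 267 @ $16 + 40 @ $14 = $8,132
LIFO COGS: 389 @ $18 + 138 @ $16 = $9,210
Difference = |$8,132 − $9,210| = $1,078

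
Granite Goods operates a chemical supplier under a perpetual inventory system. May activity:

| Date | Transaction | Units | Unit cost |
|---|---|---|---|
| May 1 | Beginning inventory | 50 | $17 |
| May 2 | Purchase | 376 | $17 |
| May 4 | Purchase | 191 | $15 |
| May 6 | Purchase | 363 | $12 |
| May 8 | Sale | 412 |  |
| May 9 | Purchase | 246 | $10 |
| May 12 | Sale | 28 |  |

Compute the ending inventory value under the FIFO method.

Ending inventory = $9,471

May 8, 412 sold [FIFO — oldest first]: 50 @ $17 + 362 @ $17 = $7,004
May 12, 28 sold [FIFO — oldest first]: 14 @ $17 + 14 @ $15 = $448
Total COGS = $7,004 + $448 = $7,452
Ending inventory: 177 @ $15 + 363 @ $12 + 246 @ $10 = $9,471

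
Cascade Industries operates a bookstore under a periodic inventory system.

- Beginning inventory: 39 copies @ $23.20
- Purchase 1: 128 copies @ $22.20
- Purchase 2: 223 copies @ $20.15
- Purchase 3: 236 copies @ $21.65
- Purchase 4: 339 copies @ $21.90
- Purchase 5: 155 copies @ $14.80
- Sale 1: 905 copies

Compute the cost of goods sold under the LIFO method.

Sale 1 (905) [LIFO — newest first]: 155 @ $14.80 + 339 @ $21.90 + 236 @ $21.65 + 175 @ $20.15 = $18,353.75
Ending inventory: 39 @ $23.20 + 128 @ $22.20 + 48 @ $20.15 = $4,713.60

COGS = $18,353.75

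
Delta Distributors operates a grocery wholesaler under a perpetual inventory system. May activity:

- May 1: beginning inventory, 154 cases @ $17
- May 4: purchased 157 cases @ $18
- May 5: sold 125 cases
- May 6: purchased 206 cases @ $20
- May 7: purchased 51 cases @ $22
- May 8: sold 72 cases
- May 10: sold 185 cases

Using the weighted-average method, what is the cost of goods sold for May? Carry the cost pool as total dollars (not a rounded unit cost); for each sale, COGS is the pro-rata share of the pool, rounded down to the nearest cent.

COGS = $7,118.02

After May 1: 154 on hand, pool $2,618.00 (≈ $17.0000 each)
After May 4: 311 on hand, pool $5,444.00 (≈ $17.5048 each)
May 5, sell 125: 125/311 × $5,444.00 → $2,188.10
After May 6: 392 on hand, pool $7,375.90 (≈ $18.8161 each)
After May 7: 443 on hand, pool $8,497.90 (≈ $19.1826 each)
May 8, sell 72: 72/443 × $8,497.90 → $1,381.14
May 10, sell 185: 185/371 × $7,116.76 → $3,548.78
Total COGS = $2,188.10 + $1,381.14 + $3,548.78 = $7,118.02
Ending inventory (cost pool remaining) = $3,567.98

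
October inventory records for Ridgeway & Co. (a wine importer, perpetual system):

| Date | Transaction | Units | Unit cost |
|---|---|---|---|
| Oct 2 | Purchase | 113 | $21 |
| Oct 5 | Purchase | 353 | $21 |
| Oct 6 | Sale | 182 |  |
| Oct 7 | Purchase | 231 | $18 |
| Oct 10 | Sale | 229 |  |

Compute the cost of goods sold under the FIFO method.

COGS = $8,631

Oct 6, 182 sold [FIFO — oldest first]: 113 @ $21 + 69 @ $21 = $3,822
Oct 10, 229 sold [FIFO — oldest first]: 229 @ $21 = $4,809
Total COGS = $3,822 + $4,809 = $8,631
Ending inventory: 55 @ $21 + 231 @ $18 = $5,313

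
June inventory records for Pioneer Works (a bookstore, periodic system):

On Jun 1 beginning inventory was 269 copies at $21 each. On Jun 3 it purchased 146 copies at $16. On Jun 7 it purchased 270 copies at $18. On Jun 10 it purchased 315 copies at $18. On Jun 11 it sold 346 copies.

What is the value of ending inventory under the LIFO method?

Jun 11, 346 sold [LIFO — newest first]: 315 @ $18 + 31 @ $18 = $6,228
Ending inventory: 269 @ $21 + 146 @ $16 + 239 @ $18 = $12,287

Ending inventory = $12,287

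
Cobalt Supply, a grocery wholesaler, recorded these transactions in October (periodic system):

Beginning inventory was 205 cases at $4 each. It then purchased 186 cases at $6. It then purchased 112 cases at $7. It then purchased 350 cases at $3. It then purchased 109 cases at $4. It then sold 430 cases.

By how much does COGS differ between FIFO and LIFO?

FIFO COGS: 205 @ $4 + 186 @ $6 + 39 @ $7 = $2,209
LIFO COGS: 109 @ $4 + 321 @ $3 = $1,399
Difference = |$2,209 − $1,399| = $810

$810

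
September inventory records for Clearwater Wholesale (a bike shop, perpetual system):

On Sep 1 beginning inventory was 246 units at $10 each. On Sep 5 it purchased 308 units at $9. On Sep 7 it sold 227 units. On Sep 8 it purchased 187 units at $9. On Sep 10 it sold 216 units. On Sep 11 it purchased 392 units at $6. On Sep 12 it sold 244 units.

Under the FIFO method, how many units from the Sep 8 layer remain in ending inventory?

Sep 7, 227 sold [FIFO — oldest first]: 227 @ $10 = $2,270
Sep 10, 216 sold [FIFO — oldest first]: 19 @ $10 + 197 @ $9 = $1,963
Sep 12, 244 sold [FIFO — oldest first]: 111 @ $9 + 133 @ $9 = $2,196
Total COGS = $2,270 + $1,963 + $2,196 = $6,429
Ending inventory: 54 @ $9 + 392 @ $6 = $2,838
Check: goods available $9,267 = COGS $6,429 + ending $2,838

54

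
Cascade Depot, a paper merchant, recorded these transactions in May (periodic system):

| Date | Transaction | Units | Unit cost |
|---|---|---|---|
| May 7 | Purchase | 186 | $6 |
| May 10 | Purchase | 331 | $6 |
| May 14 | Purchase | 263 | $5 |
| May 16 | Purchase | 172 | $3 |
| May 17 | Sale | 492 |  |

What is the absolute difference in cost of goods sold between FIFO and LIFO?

FIFO COGS: 186 @ $6 + 306 @ $6 = $2,952
LIFO COGS: 172 @ $3 + 263 @ $5 + 57 @ $6 = $2,173
Difference = |$2,952 − $2,173| = $779

$779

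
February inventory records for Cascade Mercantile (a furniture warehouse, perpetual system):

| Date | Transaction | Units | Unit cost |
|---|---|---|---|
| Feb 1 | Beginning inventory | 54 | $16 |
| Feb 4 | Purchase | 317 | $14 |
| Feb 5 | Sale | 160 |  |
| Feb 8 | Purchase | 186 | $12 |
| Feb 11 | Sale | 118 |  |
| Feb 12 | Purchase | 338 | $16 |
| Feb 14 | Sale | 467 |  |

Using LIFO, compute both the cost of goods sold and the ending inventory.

COGS = $10,734; ending inventory = $2,208

Feb 5, 160 sold [LIFO — newest first]: 160 @ $14 = $2,240
Feb 11, 118 sold [LIFO — newest first]: 118 @ $12 = $1,416
Feb 14, 467 sold [LIFO — newest first]: 338 @ $16 + 68 @ $12 + 61 @ $14 = $7,078
Total COGS = $2,240 + $1,416 + $7,078 = $10,734
Ending inventory: 54 @ $16 + 96 @ $14 = $2,208
Check: goods available $12,942 = COGS $10,734 + ending $2,208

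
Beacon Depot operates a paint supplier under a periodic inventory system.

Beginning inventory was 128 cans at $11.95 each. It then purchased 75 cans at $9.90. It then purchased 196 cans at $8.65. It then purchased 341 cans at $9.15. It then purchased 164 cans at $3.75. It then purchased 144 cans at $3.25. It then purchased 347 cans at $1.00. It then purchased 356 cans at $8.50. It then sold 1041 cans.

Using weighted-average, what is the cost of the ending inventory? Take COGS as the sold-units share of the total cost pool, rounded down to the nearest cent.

Ending inventory = $4,680.75

Sale 1, sell 1041: 1041/1751 × $11,543.65 → $6,862.90
Ending inventory (cost pool remaining) = $4,680.75
Check: goods available $11,543.65 = COGS $6,862.90 + ending $4,680.75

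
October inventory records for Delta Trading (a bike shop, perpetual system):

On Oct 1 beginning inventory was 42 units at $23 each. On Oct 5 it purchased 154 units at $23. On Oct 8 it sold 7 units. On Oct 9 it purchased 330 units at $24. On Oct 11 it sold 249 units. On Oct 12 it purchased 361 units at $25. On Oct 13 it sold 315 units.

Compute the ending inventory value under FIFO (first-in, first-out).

Ending inventory = $7,900

Oct 8, 7 sold [FIFO — oldest first]: 7 @ $23 = $161
Oct 11, 249 sold [FIFO — oldest first]: 35 @ $23 + 154 @ $23 + 60 @ $24 = $5,787
Oct 13, 315 sold [FIFO — oldest first]: 270 @ $24 + 45 @ $25 = $7,605
Total COGS = $161 + $5,787 + $7,605 = $13,553
Ending inventory: 316 @ $25 = $7,900
Check: goods available $21,453 = COGS $13,553 + ending $7,900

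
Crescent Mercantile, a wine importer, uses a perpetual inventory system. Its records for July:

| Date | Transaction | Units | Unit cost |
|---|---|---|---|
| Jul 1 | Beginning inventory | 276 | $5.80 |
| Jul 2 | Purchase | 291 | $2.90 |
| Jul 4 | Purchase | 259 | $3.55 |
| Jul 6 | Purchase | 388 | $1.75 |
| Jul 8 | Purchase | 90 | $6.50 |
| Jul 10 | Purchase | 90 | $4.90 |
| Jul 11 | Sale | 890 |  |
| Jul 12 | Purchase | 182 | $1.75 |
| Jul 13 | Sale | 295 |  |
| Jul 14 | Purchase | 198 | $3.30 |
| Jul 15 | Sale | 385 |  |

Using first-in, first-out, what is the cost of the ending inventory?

Jul 11, 890 sold [FIFO — oldest first]: 276 @ $5.80 + 291 @ $2.90 + 259 @ $3.55 + 64 @ $1.75 = $3,476.15
Jul 13, 295 sold [FIFO — oldest first]: 295 @ $1.75 = $516.25
Jul 15, 385 sold [FIFO — oldest first]: 29 @ $1.75 + 90 @ $6.50 + 90 @ $4.90 + 176 @ $1.75 = $1,384.75
Total COGS = $3,476.15 + $516.25 + $1,384.75 = $5,377.15
Ending inventory: 6 @ $1.75 + 198 @ $3.30 = $663.90

Ending inventory = $663.90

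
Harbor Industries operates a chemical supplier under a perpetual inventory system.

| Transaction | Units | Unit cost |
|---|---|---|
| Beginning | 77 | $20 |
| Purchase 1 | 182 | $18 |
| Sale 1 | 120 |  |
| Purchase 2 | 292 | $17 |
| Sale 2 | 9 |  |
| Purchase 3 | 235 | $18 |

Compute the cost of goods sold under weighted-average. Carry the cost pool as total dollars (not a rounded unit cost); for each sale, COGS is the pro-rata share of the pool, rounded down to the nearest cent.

COGS = $2,388.97

After Beginning: 77 on hand, pool $1,540.00 (≈ $20.0000 each)
After Purchase 1: 259 on hand, pool $4,816.00 (≈ $18.5946 each)
Sale 1, sell 120: 120/259 × $4,816.00 → $2,231.35
After Purchase 2: 431 on hand, pool $7,548.65 (≈ $17.5143 each)
Sale 2, sell 9: 9/431 × $7,548.65 → $157.62
After Purchase 3: 657 on hand, pool $11,621.03 (≈ $17.6880 each)
Total COGS = $2,231.35 + $157.62 = $2,388.97
Ending inventory (cost pool remaining) = $11,621.03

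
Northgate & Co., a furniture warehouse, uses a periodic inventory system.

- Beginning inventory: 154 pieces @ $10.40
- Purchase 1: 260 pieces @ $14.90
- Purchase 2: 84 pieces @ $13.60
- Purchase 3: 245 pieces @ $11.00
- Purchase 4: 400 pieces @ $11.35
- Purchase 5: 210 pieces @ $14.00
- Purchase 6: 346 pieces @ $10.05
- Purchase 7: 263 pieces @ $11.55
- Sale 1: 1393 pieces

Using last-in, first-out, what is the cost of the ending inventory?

Ending inventory = $7,399.00

Sale 1 (1393) [LIFO — newest first]: 263 @ $11.55 + 346 @ $10.05 + 210 @ $14.00 + 400 @ $11.35 + 174 @ $11.00 = $15,908.95
Ending inventory: 154 @ $10.40 + 260 @ $14.90 + 84 @ $13.60 + 71 @ $11.00 = $7,399.00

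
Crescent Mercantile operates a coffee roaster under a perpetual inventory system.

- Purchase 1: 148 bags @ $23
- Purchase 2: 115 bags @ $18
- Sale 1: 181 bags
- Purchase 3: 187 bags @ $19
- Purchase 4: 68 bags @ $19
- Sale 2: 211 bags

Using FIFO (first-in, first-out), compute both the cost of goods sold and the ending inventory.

Sale 1 (181) [FIFO — oldest first]: 148 @ $23 + 33 @ $18 = $3,998
Sale 2 (211) [FIFO — oldest first]: 82 @ $18 + 129 @ $19 = $3,927
Total COGS = $3,998 + $3,927 = $7,925
Ending inventory: 58 @ $19 + 68 @ $19 = $2,394

COGS = $7,925; ending inventory = $2,394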